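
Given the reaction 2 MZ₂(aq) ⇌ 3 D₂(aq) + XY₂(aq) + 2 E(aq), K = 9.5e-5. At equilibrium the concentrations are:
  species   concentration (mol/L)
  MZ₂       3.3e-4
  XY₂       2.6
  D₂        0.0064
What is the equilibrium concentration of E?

[E] = 0.0039 mol/L

At equilibrium, K = [D₂]³·[XY₂]·[E]² / [MZ₂]² = 9.5e-5.
(0.0064)³·(2.6)·([E])² / (3.3e-4)² = 9.5e-5
[E]² = 1.52e-5 ⇒ [E] = 0.0039 mol/L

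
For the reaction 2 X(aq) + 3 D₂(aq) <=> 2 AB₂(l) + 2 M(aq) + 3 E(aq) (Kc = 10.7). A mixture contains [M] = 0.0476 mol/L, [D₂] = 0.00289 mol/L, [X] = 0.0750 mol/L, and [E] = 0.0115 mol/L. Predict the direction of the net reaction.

(AB₂ is a pure liquid — omitted from Qc.)
Qc = [M]²·[E]³ / ([X]²·[D₂]³) = (0.0476)²·(0.0115)³ / ((0.0750)²·(0.00289)³) = 25.4
Qc = 25.4 > Kc = 10.7, so the reverse reaction proceeds.

to the left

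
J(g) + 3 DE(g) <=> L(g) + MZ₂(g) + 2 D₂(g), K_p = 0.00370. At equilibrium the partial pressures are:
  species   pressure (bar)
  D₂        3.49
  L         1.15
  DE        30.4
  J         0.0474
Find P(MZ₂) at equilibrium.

At equilibrium, K_p = P(L)·P(MZ₂)·P(D₂)² / (P(J)·P(DE)³) = 0.00370.
(1.15)·(P(MZ₂))·(3.49)² / ((0.0474)·(30.4)³) = 0.00370
P(MZ₂) = 0.352 bar

P(MZ₂) = 0.352 bar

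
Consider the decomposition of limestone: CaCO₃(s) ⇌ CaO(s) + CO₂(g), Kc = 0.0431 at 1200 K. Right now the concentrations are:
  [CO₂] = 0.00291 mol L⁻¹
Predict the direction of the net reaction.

to the right

(CaCO₃, CaO are pure solids — omitted from Qc.)
Qc = [CO₂] = 0.00291
Qc = 0.00291 < Kc = 0.0431, so the forward reaction proceeds.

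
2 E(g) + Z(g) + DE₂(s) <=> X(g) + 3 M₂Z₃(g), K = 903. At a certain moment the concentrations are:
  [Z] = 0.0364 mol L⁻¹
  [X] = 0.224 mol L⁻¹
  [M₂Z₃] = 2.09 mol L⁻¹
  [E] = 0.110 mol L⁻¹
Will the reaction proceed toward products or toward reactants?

in the reverse direction

(DE₂ is a pure solid — omitted from Q.)
Q = [X]·[M₂Z₃]³ / ([E]²·[Z]) = (0.224)·(2.09)³ / ((0.110)²·(0.0364)) = 4640
Q = 4640 > K = 903, so the reverse reaction proceeds.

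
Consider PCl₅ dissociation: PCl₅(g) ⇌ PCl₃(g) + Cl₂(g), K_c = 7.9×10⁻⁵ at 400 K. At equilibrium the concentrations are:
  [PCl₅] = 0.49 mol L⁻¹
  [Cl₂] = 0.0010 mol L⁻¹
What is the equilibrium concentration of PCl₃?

[PCl₃] = 0.039 mol L⁻¹

At equilibrium, K_c = [PCl₃]·[Cl₂] / [PCl₅] = 7.9×10⁻⁵.
([PCl₃])·(0.0010) / (0.49) = 7.9×10⁻⁵
[PCl₃] = 0.0387 = 0.039 mol L⁻¹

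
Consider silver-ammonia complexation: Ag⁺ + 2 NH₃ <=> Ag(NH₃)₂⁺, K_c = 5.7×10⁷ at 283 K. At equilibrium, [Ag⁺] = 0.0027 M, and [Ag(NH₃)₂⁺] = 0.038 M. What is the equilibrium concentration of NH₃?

[NH₃] = 5.0×10⁻⁴ M

At equilibrium, K_c = [Ag(NH₃)₂⁺] / ([Ag⁺]·[NH₃]²) = 5.7×10⁷.
(0.038) / ((0.0027)·([NH₃])²) = 5.7×10⁷
[NH₃]² = 2.47×10⁻⁷ ⇒ [NH₃] = 5.0×10⁻⁴ M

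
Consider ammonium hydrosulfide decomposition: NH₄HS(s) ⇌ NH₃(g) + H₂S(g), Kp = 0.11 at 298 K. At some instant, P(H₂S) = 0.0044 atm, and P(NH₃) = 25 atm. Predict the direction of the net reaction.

no net change (already at equilibrium)

(NH₄HS is a pure solid — omitted from Qp.)
Qp = P(NH₃)·P(H₂S) = (25)·(0.0044) = 0.11
Qp = 0.11 = Kp, so the system is already at equilibrium.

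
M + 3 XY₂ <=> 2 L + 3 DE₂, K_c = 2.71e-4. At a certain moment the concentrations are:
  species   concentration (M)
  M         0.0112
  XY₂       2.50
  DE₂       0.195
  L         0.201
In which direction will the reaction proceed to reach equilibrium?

Q_c = [L]²·[DE₂]³ / ([M]·[XY₂]³) = (0.201)²·(0.195)³ / ((0.0112)·(2.50)³) = 0.00171
Q_c = 0.00171 > K_c = 2.71e-4, so the reverse reaction proceeds.

to the left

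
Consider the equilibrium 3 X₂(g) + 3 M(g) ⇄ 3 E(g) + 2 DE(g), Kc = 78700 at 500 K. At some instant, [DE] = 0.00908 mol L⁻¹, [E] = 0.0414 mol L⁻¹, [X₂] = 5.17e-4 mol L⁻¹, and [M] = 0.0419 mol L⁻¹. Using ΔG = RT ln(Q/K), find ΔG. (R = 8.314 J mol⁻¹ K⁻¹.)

Qc = [E]³·[DE]² / ([X₂]³·[M]³) = (0.0414)³·(0.00908)² / ((5.17e-4)³·(0.0419)³) = 5.76e5
ΔG = RT ln(Qc/Kc) = (8.314 J mol⁻¹ K⁻¹)(500 K) × ln(5.76e5/78700)
   = (4.157 kJ/mol)(1.990) = 8.27 kJ/mol
ΔG > 0, so the forward reaction is non-spontaneous (proceeds in reverse).

ΔG = 8.27 kJ/mol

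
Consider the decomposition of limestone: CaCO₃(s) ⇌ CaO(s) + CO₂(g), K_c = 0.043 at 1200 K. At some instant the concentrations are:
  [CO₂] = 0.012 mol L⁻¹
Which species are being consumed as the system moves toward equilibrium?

(CaCO₃, CaO are pure solids — omitted from Q_c.)
Q_c = [CO₂] = 0.012
Q_c = 0.012 < K_c = 0.043: net forward reaction.

CaCO₃ (reactants)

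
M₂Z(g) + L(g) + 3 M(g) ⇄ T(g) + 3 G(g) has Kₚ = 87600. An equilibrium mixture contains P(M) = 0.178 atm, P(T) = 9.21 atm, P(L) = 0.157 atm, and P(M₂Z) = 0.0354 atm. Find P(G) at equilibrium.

P(G) = 0.668 atm

At equilibrium, Kₚ = P(T)·P(G)³ / (P(M₂Z)·P(L)·P(M)³) = 87600.
(9.21)·(P(G))³ / ((0.0354)·(0.157)·(0.178)³) = 87600
P(G)³ = 0.298 ⇒ P(G) = 0.668 atm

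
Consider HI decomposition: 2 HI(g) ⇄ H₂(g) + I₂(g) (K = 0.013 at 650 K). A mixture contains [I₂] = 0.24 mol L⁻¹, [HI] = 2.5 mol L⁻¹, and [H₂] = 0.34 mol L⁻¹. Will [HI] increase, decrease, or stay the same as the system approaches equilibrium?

Q = [H₂]·[I₂] / [HI]² = (0.34)·(0.24) / (2.5)² = 0.013
Q = 0.013 = K; the system is at equilibrium.

stay the same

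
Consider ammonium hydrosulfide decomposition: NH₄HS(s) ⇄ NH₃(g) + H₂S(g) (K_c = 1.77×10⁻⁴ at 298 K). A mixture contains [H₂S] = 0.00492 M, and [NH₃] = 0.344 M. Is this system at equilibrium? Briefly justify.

(NH₄HS is a pure solid — omitted from Q_c.)
Q_c = [NH₃]·[H₂S] = (0.344)·(0.00492) = 0.00169
Q_c = 0.00169 > K_c = 1.77×10⁻⁴: net reverse reaction.

no; Q > K, reaction proceeds in reverse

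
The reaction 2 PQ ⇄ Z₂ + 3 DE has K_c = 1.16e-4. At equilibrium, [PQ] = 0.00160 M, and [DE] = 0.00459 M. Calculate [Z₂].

At equilibrium, K_c = [Z₂]·[DE]³ / [PQ]² = 1.16e-4.
([Z₂])·(0.00459)³ / (0.00160)² = 1.16e-4
[Z₂] = 0.00307 M

[Z₂] = 0.00307 M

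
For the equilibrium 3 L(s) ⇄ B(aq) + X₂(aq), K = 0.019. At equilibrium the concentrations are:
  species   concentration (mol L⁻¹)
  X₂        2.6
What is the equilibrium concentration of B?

(L is a pure solid — omitted from K.)
At equilibrium, K = [B]·[X₂] = 0.019.
([B])·(2.6) = 0.019
[B] = 0.00731 = 0.0073 mol L⁻¹

[B] = 0.0073 mol L⁻¹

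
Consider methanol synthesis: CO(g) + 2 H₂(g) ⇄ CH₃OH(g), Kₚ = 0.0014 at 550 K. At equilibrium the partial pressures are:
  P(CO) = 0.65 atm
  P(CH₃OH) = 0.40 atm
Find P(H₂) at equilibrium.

P(H₂) = 21 atm

At equilibrium, Kₚ = P(CH₃OH) / (P(CO)·P(H₂)²) = 0.0014.
(0.40) / ((0.65)·(P(H₂))²) = 0.0014
P(H₂)² = 440 ⇒ P(H₂) = 21 atm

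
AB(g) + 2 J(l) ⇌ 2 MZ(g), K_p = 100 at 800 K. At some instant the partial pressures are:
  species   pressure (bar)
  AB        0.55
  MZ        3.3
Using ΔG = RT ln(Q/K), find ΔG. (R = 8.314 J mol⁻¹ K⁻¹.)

(J is a pure liquid — omitted from Q_p.)
Q_p = P(MZ)² / P(AB) = (3.3)² / (0.55) = 19.8
ΔG = RT ln(Q_p/K_p) = (8.314 J mol⁻¹ K⁻¹)(800 K) × ln(19.8/100)
   = (6.651 kJ/mol)(-1.619) = -10.8 kJ/mol
ΔG < 0, so the forward reaction is spontaneous (proceeds forward).

ΔG = -10.8 kJ/mol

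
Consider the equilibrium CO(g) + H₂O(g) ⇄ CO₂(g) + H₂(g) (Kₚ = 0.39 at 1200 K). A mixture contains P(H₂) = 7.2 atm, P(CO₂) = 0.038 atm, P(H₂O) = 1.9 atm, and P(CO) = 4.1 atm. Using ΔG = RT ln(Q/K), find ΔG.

Qₚ = P(CO₂)·P(H₂) / (P(CO)·P(H₂O)) = (0.038)·(7.2) / ((4.1)·(1.9)) = 0.0351
ΔG = RT ln(Qₚ/Kₚ) = (8.314 J mol⁻¹ K⁻¹)(1200 K) × ln(0.0351/0.39)
   = (9.977 kJ/mol)(-2.408) = -24.0 kJ/mol
ΔG < 0, so the forward reaction is spontaneous (proceeds forward).

ΔG = -24.0 kJ/mol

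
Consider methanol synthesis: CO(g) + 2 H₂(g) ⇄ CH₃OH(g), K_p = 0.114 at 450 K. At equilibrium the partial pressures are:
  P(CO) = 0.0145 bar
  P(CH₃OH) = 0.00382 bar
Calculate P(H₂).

P(H₂) = 1.52 bar

At equilibrium, K_p = P(CH₃OH) / (P(CO)·P(H₂)²) = 0.114.
(0.00382) / ((0.0145)·(P(H₂))²) = 0.114
P(H₂)² = 2.31 ⇒ P(H₂) = 1.52 bar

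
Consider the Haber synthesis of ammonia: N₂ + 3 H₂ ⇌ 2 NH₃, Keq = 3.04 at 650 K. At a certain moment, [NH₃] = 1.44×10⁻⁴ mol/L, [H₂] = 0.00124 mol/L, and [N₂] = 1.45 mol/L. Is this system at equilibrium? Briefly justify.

no; Q > K, reaction proceeds in reverse

Q = [NH₃]² / ([N₂]·[H₂]³) = (1.44×10⁻⁴)² / ((1.45)·(0.00124)³) = 7.50
Q = 7.50 > Keq = 3.04: net reverse reaction.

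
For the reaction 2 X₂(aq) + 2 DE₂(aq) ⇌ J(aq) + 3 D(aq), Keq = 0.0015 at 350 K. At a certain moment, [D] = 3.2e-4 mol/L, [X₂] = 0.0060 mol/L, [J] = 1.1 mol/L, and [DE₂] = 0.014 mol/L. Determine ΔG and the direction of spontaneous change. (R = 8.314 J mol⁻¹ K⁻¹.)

Q = [J]·[D]³ / ([X₂]²·[DE₂]²) = (1.1)·(3.2e-4)³ / ((0.0060)²·(0.014)²) = 0.00511
ΔG = RT ln(Q/Keq) = (8.314 J mol⁻¹ K⁻¹)(350 K) × ln(0.00511/0.0015)
   = (2.910 kJ/mol)(1.226) = 3.57 kJ/mol
ΔG > 0, so the forward reaction is non-spontaneous (proceeds in reverse).

ΔG = 3.57 kJ/mol; the forward reaction is non-spontaneous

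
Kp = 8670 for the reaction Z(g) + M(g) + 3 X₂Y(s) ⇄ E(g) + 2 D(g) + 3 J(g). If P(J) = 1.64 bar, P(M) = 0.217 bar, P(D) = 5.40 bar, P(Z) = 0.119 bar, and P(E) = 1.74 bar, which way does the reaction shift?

at equilibrium

(X₂Y is a pure solid — omitted from Qp.)
Qp = P(E)·P(D)²·P(J)³ / (P(Z)·P(M)) = (1.74)·(5.40)²·(1.64)³ / ((0.119)·(0.217)) = 8670
Qp = 8670 = Kp, so the system is already at equilibrium.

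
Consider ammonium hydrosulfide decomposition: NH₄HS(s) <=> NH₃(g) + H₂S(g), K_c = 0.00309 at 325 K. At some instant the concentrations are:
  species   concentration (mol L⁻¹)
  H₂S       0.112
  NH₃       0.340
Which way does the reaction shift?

(NH₄HS is a pure solid — omitted from Q_c.)
Q_c = [NH₃]·[H₂S] = (0.340)·(0.112) = 0.0381
Q_c = 0.0381 > K_c = 0.00309, so the reverse reaction proceeds.

toward reactants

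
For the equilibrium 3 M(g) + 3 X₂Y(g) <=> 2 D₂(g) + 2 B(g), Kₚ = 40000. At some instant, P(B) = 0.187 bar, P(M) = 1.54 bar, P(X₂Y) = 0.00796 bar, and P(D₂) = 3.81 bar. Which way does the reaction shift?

Qₚ = P(D₂)²·P(B)² / (P(M)³·P(X₂Y)³) = (3.81)²·(0.187)² / ((1.54)³·(0.00796)³) = 2.76×10⁵
Qₚ = 2.76×10⁵ > Kₚ = 40000, so the reverse reaction proceeds.

toward reactants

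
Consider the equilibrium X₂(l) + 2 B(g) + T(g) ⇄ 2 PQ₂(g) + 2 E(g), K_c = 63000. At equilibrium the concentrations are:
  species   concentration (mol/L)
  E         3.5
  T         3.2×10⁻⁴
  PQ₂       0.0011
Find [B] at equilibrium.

(X₂ is a pure liquid — omitted from K_c.)
At equilibrium, K_c = [PQ₂]²·[E]² / ([B]²·[T]) = 63000.
(0.0011)²·(3.5)² / (([B])²·(3.2×10⁻⁴)) = 63000
[B]² = 7.35×10⁻⁷ ⇒ [B] = 8.6×10⁻⁴ mol/L

[B] = 8.6×10⁻⁴ mol/L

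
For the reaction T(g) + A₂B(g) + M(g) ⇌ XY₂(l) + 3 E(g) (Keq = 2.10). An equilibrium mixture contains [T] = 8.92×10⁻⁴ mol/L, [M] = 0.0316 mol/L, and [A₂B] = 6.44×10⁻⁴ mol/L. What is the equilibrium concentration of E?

[E] = 0.00337 mol/L

(XY₂ is a pure liquid — omitted from Keq.)
At equilibrium, Keq = [E]³ / ([T]·[A₂B]·[M]) = 2.10.
([E])³ / ((8.92×10⁻⁴)·(6.44×10⁻⁴)·(0.0316)) = 2.10
[E]³ = 3.81×10⁻⁸ ⇒ [E] = 0.00337 mol/L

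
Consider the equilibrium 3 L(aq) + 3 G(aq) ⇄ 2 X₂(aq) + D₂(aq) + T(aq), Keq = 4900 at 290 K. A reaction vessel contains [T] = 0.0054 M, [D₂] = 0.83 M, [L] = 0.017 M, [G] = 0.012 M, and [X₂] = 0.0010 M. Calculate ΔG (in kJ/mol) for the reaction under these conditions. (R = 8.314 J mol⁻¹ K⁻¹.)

ΔG = -5.37 kJ/mol

Q = [X₂]²·[D₂]·[T] / ([L]³·[G]³) = (0.0010)²·(0.83)·(0.0054) / ((0.017)³·(0.012)³) = 528
ΔG = RT ln(Q/Keq) = (8.314 J mol⁻¹ K⁻¹)(290 K) × ln(528/4900)
   = (2.411 kJ/mol)(-2.228) = -5.37 kJ/mol
ΔG < 0, so the forward reaction is spontaneous (proceeds forward).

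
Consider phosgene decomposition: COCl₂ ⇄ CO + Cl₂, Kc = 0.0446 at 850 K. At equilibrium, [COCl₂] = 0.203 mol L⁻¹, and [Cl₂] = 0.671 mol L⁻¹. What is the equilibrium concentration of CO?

[CO] = 0.0135 mol L⁻¹

At equilibrium, Kc = [CO]·[Cl₂] / [COCl₂] = 0.0446.
([CO])·(0.671) / (0.203) = 0.0446
[CO] = 0.0135 mol L⁻¹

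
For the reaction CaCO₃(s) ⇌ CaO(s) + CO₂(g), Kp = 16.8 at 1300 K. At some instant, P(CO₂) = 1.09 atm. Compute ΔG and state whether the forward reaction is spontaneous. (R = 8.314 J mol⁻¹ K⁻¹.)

(CaCO₃, CaO are pure solids — omitted from Qp.)
Qp = P(CO₂) = 1.09
ΔG = RT ln(Qp/Kp) = (8.314 J mol⁻¹ K⁻¹)(1300 K) × ln(1.09/16.8)
   = (10.81 kJ/mol)(-2.735) = -29.6 kJ/mol
ΔG < 0, so the forward reaction is spontaneous (proceeds forward).

ΔG = -29.6 kJ/mol; the forward reaction is spontaneous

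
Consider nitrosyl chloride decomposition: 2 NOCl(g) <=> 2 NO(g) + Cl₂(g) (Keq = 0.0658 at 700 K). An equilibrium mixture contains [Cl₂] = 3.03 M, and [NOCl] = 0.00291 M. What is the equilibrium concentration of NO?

[NO] = 4.29×10⁻⁴ M

At equilibrium, Keq = [NO]²·[Cl₂] / [NOCl]² = 0.0658.
([NO])²·(3.03) / (0.00291)² = 0.0658
[NO]² = 1.84×10⁻⁷ ⇒ [NO] = 4.29×10⁻⁴ M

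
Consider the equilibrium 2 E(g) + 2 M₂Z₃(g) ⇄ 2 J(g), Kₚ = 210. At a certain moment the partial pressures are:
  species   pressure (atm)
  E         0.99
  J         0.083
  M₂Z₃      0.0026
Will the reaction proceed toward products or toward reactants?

Qₚ = P(J)² / (P(E)²·P(M₂Z₃)²) = (0.083)² / ((0.99)²·(0.0026)²) = 1000
Qₚ = 1000 > Kₚ = 210, so the reverse reaction proceeds.

in the reverse direction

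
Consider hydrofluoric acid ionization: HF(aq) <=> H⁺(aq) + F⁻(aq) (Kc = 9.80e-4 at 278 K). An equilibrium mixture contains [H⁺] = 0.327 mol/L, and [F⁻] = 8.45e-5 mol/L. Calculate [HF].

At equilibrium, Kc = [H⁺]·[F⁻] / [HF] = 9.80e-4.
(0.327)·(8.45e-5) / ([HF]) = 9.80e-4
[HF] = 0.0282 mol/L

[HF] = 0.0282 mol/L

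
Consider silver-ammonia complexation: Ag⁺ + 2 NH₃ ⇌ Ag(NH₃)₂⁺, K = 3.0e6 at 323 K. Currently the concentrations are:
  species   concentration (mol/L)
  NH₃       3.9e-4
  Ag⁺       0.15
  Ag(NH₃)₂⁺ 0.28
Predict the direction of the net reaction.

Q = [Ag(NH₃)₂⁺] / ([Ag⁺]·[NH₃]²) = (0.28) / ((0.15)·(3.9e-4)²) = 1.2e7
Q = 1.2e7 > K = 3.0e6, so the reverse reaction proceeds.

in the reverse direction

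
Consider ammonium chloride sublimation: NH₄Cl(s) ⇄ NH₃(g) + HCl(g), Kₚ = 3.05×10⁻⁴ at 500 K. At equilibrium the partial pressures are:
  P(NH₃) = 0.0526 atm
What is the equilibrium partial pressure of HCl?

P(HCl) = 0.00580 atm

(NH₄Cl is a pure solid — omitted from Kₚ.)
At equilibrium, Kₚ = P(NH₃)·P(HCl) = 3.05×10⁻⁴.
(0.0526)·(P(HCl)) = 3.05×10⁻⁴
P(HCl) = 0.00580 atm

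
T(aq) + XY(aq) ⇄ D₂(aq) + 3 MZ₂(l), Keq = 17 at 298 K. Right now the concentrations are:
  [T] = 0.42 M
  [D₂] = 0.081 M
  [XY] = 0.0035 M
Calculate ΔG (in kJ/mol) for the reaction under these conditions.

ΔG = 2.91 kJ/mol

(MZ₂ is a pure liquid — omitted from Q.)
Q = [D₂] / ([T]·[XY]) = (0.081) / ((0.42)·(0.0035)) = 55.1
ΔG = RT ln(Q/Keq) = (8.314 J mol⁻¹ K⁻¹)(298 K) × ln(55.1/17)
   = (2.478 kJ/mol)(1.176) = 2.91 kJ/mol
ΔG > 0, so the forward reaction is non-spontaneous (proceeds in reverse).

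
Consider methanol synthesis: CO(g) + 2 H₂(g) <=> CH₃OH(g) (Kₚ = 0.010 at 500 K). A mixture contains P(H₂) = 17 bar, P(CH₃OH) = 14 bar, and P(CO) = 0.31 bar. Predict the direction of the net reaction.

Qₚ = P(CH₃OH) / (P(CO)·P(H₂)²) = (14) / ((0.31)·(17)²) = 0.16
Qₚ = 0.16 > Kₚ = 0.010, so the reverse reaction proceeds.

reverse (toward reactants)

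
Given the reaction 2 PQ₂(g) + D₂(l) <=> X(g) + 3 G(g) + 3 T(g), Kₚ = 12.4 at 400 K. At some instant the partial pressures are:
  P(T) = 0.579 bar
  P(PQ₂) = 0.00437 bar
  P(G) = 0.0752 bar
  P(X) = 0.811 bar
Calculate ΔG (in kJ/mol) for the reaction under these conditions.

(D₂ is a pure liquid — omitted from Qₚ.)
Qₚ = P(X)·P(G)³·P(T)³ / P(PQ₂)² = (0.811)·(0.0752)³·(0.579)³ / (0.00437)² = 3.51
ΔG = RT ln(Qₚ/Kₚ) = (8.314 J mol⁻¹ K⁻¹)(400 K) × ln(3.51/12.4)
   = (3.326 kJ/mol)(-1.262) = -4.20 kJ/mol
ΔG < 0, so the forward reaction is spontaneous (proceeds forward).

ΔG = -4.20 kJ/mol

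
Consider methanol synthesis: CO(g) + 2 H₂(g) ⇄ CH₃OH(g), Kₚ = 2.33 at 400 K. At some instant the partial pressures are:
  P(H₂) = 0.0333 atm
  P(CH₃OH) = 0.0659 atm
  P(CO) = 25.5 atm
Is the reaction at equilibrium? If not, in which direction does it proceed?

no net change (already at equilibrium)

Qₚ = P(CH₃OH) / (P(CO)·P(H₂)²) = (0.0659) / ((25.5)·(0.0333)²) = 2.33
Qₚ = 2.33 = Kₚ, so the system is already at equilibrium.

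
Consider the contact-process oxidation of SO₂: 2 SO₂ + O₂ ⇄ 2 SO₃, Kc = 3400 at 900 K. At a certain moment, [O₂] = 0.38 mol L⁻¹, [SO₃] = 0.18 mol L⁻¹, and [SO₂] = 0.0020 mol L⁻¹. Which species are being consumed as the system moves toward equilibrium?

Qc = [SO₃]² / ([SO₂]²·[O₂]) = (0.18)² / ((0.0020)²·(0.38)) = 21000
Qc = 21000 > Kc = 3400: net reverse reaction.

SO₃ (products)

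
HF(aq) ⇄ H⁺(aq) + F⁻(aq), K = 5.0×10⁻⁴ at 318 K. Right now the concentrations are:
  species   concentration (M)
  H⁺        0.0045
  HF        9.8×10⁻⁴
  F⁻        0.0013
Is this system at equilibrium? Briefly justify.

no; Q > K, reaction proceeds in reverse

Q = [H⁺]·[F⁻] / [HF] = (0.0045)·(0.0013) / (9.8×10⁻⁴) = 0.0060
Q = 0.0060 > K = 5.0×10⁻⁴: net reverse reaction.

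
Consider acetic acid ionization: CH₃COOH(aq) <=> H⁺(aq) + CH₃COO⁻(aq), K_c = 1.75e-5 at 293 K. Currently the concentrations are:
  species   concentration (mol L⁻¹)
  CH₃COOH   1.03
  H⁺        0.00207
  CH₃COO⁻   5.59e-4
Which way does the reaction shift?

Q_c = [H⁺]·[CH₃COO⁻] / [CH₃COOH] = (0.00207)·(5.59e-4) / (1.03) = 1.12e-6
Q_c = 1.12e-6 < K_c = 1.75e-5, so the forward reaction proceeds.

to the right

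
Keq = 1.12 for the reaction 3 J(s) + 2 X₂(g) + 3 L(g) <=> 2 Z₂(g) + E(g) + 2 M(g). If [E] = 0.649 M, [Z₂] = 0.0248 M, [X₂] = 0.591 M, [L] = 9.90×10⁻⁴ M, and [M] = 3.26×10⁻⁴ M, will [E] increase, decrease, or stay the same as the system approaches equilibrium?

(J is a pure solid — omitted from Q.)
Q = [Z₂]²·[E]·[M]² / ([X₂]²·[L]³) = (0.0248)²·(0.649)·(3.26×10⁻⁴)² / ((0.591)²·(9.90×10⁻⁴)³) = 0.125
Q = 0.125 < Keq = 1.12: net forward reaction.
E is a product, so it increases.

increase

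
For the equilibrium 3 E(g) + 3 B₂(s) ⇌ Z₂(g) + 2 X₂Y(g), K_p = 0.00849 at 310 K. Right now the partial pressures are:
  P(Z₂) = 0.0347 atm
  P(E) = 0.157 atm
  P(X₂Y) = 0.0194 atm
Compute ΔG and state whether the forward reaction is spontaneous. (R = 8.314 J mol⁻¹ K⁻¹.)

(B₂ is a pure solid — omitted from Q_p.)
Q_p = P(Z₂)·P(X₂Y)² / P(E)³ = (0.0347)·(0.0194)² / (0.157)³ = 0.00337
ΔG = RT ln(Q_p/K_p) = (8.314 J mol⁻¹ K⁻¹)(310 K) × ln(0.00337/0.00849)
   = (2.577 kJ/mol)(-0.9240) = -2.38 kJ/mol
ΔG < 0, so the forward reaction is spontaneous (proceeds forward).

ΔG = -2.38 kJ/mol; the forward reaction is spontaneous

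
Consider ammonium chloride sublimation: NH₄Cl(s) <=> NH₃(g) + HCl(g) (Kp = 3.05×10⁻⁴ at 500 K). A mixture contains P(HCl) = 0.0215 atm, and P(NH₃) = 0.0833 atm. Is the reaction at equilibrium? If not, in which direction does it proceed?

(NH₄Cl is a pure solid — omitted from Qp.)
Qp = P(NH₃)·P(HCl) = (0.0833)·(0.0215) = 0.00179
Qp = 0.00179 > Kp = 3.05×10⁻⁴, so the reverse reaction proceeds.

to the left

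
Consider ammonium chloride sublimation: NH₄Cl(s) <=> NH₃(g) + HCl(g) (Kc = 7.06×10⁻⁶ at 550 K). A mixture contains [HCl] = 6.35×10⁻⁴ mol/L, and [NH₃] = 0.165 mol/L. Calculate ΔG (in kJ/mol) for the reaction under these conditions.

(NH₄Cl is a pure solid — omitted from Qc.)
Qc = [NH₃]·[HCl] = (0.165)·(6.35×10⁻⁴) = 1.05×10⁻⁴
ΔG = RT ln(Qc/Kc) = (8.314 J mol⁻¹ K⁻¹)(550 K) × ln(1.05×10⁻⁴/7.06×10⁻⁶)
   = (4.573 kJ/mol)(2.700) = 12.3 kJ/mol
ΔG > 0, so the forward reaction is non-spontaneous (proceeds in reverse).

ΔG = 12.3 kJ/mol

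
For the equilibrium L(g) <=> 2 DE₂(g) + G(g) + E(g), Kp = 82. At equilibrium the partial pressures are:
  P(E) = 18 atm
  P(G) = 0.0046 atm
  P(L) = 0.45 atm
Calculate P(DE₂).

At equilibrium, Kp = P(DE₂)²·P(G)·P(E) / P(L) = 82.
(P(DE₂))²·(0.0046)·(18) / (0.45) = 82
P(DE₂)² = 446 ⇒ P(DE₂) = 21 atm

P(DE₂) = 21 atm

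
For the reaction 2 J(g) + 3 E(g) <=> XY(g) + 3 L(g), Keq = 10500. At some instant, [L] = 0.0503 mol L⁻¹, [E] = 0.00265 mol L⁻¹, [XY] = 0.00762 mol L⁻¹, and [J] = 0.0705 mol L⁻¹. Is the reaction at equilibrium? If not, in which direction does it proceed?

no net change (already at equilibrium)

Q = [XY]·[L]³ / ([J]²·[E]³) = (0.00762)·(0.0503)³ / ((0.0705)²·(0.00265)³) = 10500
Q = 10500 = Keq, so the system is already at equilibrium.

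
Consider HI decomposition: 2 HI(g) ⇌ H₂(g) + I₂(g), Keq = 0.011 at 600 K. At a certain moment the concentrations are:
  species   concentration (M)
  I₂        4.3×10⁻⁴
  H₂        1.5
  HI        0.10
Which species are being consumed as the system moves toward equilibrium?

H₂, I₂ (products)

Q = [H₂]·[I₂] / [HI]² = (1.5)·(4.3×10⁻⁴) / (0.10)² = 0.064
Q = 0.064 > Keq = 0.011: net reverse reaction.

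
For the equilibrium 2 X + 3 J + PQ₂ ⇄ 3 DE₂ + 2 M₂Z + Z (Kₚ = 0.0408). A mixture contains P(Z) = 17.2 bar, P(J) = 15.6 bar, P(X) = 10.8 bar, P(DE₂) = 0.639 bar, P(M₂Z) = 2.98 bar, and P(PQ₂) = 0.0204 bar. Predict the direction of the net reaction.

toward products

Qₚ = P(DE₂)³·P(M₂Z)²·P(Z) / (P(X)²·P(J)³·P(PQ₂)) = (0.639)³·(2.98)²·(17.2) / ((10.8)²·(15.6)³·(0.0204)) = 0.00441
Qₚ = 0.00441 < Kₚ = 0.0408, so the forward reaction proceeds.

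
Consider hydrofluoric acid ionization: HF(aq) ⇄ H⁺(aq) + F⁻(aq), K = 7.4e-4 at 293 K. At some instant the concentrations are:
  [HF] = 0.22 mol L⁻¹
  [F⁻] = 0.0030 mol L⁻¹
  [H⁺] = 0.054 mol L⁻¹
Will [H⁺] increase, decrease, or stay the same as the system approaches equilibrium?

stay the same

Q = [H⁺]·[F⁻] / [HF] = (0.054)·(0.0030) / (0.22) = 7.4e-4
Q = 7.4e-4 = K; the system is at equilibrium.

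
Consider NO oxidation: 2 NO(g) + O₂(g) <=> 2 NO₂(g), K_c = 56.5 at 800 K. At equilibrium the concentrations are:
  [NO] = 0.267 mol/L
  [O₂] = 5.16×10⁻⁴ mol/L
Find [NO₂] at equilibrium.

[NO₂] = 0.0456 mol/L

At equilibrium, K_c = [NO₂]² / ([NO]²·[O₂]) = 56.5.
([NO₂])² / ((0.267)²·(5.16×10⁻⁴)) = 56.5
[NO₂]² = 0.00208 ⇒ [NO₂] = 0.0456 mol/L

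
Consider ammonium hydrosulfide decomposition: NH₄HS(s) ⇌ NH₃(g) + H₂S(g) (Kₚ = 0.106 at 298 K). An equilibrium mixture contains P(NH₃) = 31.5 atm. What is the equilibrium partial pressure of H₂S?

(NH₄HS is a pure solid — omitted from Kₚ.)
At equilibrium, Kₚ = P(NH₃)·P(H₂S) = 0.106.
(31.5)·(P(H₂S)) = 0.106
P(H₂S) = 0.00337 atm

P(H₂S) = 0.00337 atm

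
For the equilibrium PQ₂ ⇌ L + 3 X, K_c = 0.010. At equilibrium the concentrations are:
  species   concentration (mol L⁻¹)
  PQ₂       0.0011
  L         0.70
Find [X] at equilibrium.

At equilibrium, K_c = [L]·[X]³ / [PQ₂] = 0.010.
(0.70)·([X])³ / (0.0011) = 0.010
[X]³ = 1.57×10⁻⁵ ⇒ [X] = 0.025 mol L⁻¹

[X] = 0.025 mol L⁻¹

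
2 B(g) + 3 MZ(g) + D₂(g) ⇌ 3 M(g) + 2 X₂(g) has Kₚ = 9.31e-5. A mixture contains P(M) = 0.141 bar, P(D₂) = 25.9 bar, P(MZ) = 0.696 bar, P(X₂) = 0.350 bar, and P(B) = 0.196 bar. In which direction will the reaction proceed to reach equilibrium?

Qₚ = P(M)³·P(X₂)² / (P(B)²·P(MZ)³·P(D₂)) = (0.141)³·(0.350)² / ((0.196)²·(0.696)³·(25.9)) = 0.00102
Qₚ = 0.00102 > Kₚ = 9.31e-5, so the reverse reaction proceeds.

to the left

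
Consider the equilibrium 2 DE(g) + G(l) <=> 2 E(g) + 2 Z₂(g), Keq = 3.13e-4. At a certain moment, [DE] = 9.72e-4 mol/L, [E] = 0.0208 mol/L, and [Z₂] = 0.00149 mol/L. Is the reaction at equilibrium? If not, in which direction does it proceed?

(G is a pure liquid — omitted from Q.)
Q = [E]²·[Z₂]² / [DE]² = (0.0208)²·(0.00149)² / (9.72e-4)² = 0.00102
Q = 0.00102 > Keq = 3.13e-4, so the reverse reaction proceeds.

reverse (toward reactants)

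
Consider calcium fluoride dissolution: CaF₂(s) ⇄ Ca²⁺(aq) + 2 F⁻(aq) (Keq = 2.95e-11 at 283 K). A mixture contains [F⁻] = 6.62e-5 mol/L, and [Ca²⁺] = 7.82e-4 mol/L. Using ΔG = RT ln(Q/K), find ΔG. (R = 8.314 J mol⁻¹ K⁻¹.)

ΔG = -5.06 kJ/mol

(CaF₂ is a pure solid — omitted from Q.)
Q = [Ca²⁺]·[F⁻]² = (7.82e-4)·(6.62e-5)² = 3.43e-12
ΔG = RT ln(Q/Keq) = (8.314 J mol⁻¹ K⁻¹)(283 K) × ln(3.43e-12/2.95e-11)
   = (2.353 kJ/mol)(-2.152) = -5.06 kJ/mol
ΔG < 0, so the forward reaction is spontaneous (proceeds forward).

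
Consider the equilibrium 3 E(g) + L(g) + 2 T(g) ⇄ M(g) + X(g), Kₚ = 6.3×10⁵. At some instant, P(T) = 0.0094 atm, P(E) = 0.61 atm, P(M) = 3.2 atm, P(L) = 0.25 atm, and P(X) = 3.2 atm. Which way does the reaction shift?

Qₚ = P(M)·P(X) / (P(E)³·P(L)·P(T)²) = (3.2)·(3.2) / ((0.61)³·(0.25)·(0.0094)²) = 2.0×10⁶
Qₚ = 2.0×10⁶ > Kₚ = 6.3×10⁵, so the reverse reaction proceeds.

reverse (toward reactants)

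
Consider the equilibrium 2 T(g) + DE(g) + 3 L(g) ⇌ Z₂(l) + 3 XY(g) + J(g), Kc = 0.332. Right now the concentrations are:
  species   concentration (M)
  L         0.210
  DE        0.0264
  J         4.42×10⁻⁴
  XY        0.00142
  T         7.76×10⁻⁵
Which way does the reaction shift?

(Z₂ is a pure liquid — omitted from Qc.)
Qc = [XY]³·[J] / ([T]²·[DE]·[L]³) = (0.00142)³·(4.42×10⁻⁴) / ((7.76×10⁻⁵)²·(0.0264)·(0.210)³) = 0.860
Qc = 0.860 > Kc = 0.332, so the reverse reaction proceeds.

toward reactants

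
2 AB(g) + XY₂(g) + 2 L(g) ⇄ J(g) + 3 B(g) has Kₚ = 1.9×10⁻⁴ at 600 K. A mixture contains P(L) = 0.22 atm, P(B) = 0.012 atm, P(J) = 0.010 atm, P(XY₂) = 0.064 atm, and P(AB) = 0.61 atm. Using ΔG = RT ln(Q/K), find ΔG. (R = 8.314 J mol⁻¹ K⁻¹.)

ΔG = -12.7 kJ/mol

Qₚ = P(J)·P(B)³ / (P(AB)²·P(XY₂)·P(L)²) = (0.010)·(0.012)³ / ((0.61)²·(0.064)·(0.22)²) = 1.50×10⁻⁵
ΔG = RT ln(Qₚ/Kₚ) = (8.314 J mol⁻¹ K⁻¹)(600 K) × ln(1.50×10⁻⁵/1.9×10⁻⁴)
   = (4.988 kJ/mol)(-2.539) = -12.7 kJ/mol
ΔG < 0, so the forward reaction is spontaneous (proceeds forward).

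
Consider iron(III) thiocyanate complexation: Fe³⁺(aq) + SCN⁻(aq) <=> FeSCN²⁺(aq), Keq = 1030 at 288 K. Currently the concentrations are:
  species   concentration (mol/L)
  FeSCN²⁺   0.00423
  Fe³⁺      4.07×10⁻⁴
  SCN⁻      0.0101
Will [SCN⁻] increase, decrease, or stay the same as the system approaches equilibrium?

Q = [FeSCN²⁺] / ([Fe³⁺]·[SCN⁻]) = (0.00423) / ((4.07×10⁻⁴)·(0.0101)) = 1030
Q = 1030 = Keq; the system is at equilibrium.

stay the same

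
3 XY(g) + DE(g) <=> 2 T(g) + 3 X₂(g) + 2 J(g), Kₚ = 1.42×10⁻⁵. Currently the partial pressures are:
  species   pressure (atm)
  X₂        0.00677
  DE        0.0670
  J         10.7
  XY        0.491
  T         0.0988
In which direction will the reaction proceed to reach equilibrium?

Qₚ = P(T)²·P(X₂)³·P(J)² / (P(XY)³·P(DE)) = (0.0988)²·(0.00677)³·(10.7)² / ((0.491)³·(0.0670)) = 4.37×10⁻⁵
Qₚ = 4.37×10⁻⁵ > Kₚ = 1.42×10⁻⁵, so the reverse reaction proceeds.

reverse (toward reactants)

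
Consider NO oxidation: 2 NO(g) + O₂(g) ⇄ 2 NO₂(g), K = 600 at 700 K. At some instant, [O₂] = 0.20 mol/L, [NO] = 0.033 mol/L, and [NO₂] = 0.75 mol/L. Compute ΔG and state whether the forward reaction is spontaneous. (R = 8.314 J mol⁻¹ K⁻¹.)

ΔG = 8.49 kJ/mol; the forward reaction is non-spontaneous

Q = [NO₂]² / ([NO]²·[O₂]) = (0.75)² / ((0.033)²·(0.20)) = 2580
ΔG = RT ln(Q/K) = (8.314 J mol⁻¹ K⁻¹)(700 K) × ln(2580/600)
   = (5.820 kJ/mol)(1.459) = 8.49 kJ/mol
ΔG > 0, so the forward reaction is non-spontaneous (proceeds in reverse).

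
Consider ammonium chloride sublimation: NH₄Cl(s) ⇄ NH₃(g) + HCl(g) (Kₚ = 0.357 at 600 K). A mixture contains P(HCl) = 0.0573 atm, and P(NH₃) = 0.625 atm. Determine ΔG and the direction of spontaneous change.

ΔG = -11.5 kJ/mol; the forward reaction is spontaneous

(NH₄Cl is a pure solid — omitted from Qₚ.)
Qₚ = P(NH₃)·P(HCl) = (0.625)·(0.0573) = 0.0358
ΔG = RT ln(Qₚ/Kₚ) = (8.314 J mol⁻¹ K⁻¹)(600 K) × ln(0.0358/0.357)
   = (4.988 kJ/mol)(-2.300) = -11.5 kJ/mol
ΔG < 0, so the forward reaction is spontaneous (proceeds forward).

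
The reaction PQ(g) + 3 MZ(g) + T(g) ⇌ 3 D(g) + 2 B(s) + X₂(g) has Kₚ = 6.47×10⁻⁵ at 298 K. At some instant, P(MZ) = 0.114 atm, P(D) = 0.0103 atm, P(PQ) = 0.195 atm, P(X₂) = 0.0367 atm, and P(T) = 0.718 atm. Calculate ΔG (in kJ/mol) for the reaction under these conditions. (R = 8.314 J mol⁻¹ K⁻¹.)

(B is a pure solid — omitted from Qₚ.)
Qₚ = P(D)³·P(X₂) / (P(PQ)·P(MZ)³·P(T)) = (0.0103)³·(0.0367) / ((0.195)·(0.114)³·(0.718)) = 1.93×10⁻⁴
ΔG = RT ln(Qₚ/Kₚ) = (8.314 J mol⁻¹ K⁻¹)(298 K) × ln(1.93×10⁻⁴/6.47×10⁻⁵)
   = (2.478 kJ/mol)(1.093) = 2.71 kJ/mol
ΔG > 0, so the forward reaction is non-spontaneous (proceeds in reverse).

ΔG = 2.71 kJ/mol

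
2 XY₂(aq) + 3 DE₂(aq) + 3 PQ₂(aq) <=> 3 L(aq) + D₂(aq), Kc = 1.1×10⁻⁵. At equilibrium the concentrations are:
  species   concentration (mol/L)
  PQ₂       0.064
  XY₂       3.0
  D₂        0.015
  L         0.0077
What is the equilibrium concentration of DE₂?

[DE₂] = 0.64 mol/L

At equilibrium, Kc = [L]³·[D₂] / ([XY₂]²·[DE₂]³·[PQ₂]³) = 1.1×10⁻⁵.
(0.0077)³·(0.015) / ((3.0)²·([DE₂])³·(0.064)³) = 1.1×10⁻⁵
[DE₂]³ = 0.264 ⇒ [DE₂] = 0.64 mol/L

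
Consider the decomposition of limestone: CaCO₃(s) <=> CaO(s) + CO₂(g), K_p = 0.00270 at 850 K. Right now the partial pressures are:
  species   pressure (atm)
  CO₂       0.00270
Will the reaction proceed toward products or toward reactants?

no net change (already at equilibrium)

(CaCO₃, CaO are pure solids — omitted from Q_p.)
Q_p = P(CO₂) = 0.00270
Q_p = 0.00270 = K_p, so the system is already at equilibrium.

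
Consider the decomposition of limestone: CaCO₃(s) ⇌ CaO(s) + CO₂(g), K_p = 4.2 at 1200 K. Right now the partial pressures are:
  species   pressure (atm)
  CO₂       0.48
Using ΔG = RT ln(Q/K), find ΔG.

ΔG = -21.6 kJ/mol

(CaCO₃, CaO are pure solids — omitted from Q_p.)
Q_p = P(CO₂) = 0.480
ΔG = RT ln(Q_p/K_p) = (8.314 J mol⁻¹ K⁻¹)(1200 K) × ln(0.480/4.2)
   = (9.977 kJ/mol)(-2.169) = -21.6 kJ/mol
ΔG < 0, so the forward reaction is spontaneous (proceeds forward).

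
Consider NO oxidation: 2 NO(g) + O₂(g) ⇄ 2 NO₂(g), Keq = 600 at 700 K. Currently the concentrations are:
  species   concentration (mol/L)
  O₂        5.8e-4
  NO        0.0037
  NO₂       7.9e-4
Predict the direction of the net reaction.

Q = [NO₂]² / ([NO]²·[O₂]) = (7.9e-4)² / ((0.0037)²·(5.8e-4)) = 79
Q = 79 < Keq = 600, so the forward reaction proceeds.

toward products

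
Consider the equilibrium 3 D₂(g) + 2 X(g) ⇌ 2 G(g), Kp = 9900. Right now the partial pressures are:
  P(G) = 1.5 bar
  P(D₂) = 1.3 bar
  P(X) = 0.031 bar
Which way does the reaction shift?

Qp = P(G)² / (P(D₂)³·P(X)²) = (1.5)² / ((1.3)³·(0.031)²) = 1100
Qp = 1100 < Kp = 9900, so the forward reaction proceeds.

toward products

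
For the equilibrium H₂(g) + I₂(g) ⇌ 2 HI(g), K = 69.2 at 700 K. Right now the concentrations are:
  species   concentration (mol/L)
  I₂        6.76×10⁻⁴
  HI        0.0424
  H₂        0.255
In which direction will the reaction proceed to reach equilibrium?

in the forward direction

Q = [HI]² / ([H₂]·[I₂]) = (0.0424)² / ((0.255)·(6.76×10⁻⁴)) = 10.4
Q = 10.4 < K = 69.2, so the forward reaction proceeds.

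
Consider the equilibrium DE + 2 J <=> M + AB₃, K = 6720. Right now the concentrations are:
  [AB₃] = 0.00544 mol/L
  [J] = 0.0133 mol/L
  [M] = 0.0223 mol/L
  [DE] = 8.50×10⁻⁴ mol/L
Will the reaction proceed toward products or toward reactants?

Q = [M]·[AB₃] / ([DE]·[J]²) = (0.0223)·(0.00544) / ((8.50×10⁻⁴)·(0.0133)²) = 807
Q = 807 < K = 6720, so the forward reaction proceeds.

in the forward direction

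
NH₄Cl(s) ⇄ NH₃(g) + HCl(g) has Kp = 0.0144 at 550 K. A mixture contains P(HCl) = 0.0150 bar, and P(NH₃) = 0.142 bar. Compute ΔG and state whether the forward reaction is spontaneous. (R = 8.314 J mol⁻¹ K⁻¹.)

ΔG = -8.74 kJ/mol; the forward reaction is spontaneous

(NH₄Cl is a pure solid — omitted from Qp.)
Qp = P(NH₃)·P(HCl) = (0.142)·(0.0150) = 0.00213
ΔG = RT ln(Qp/Kp) = (8.314 J mol⁻¹ K⁻¹)(550 K) × ln(0.00213/0.0144)
   = (4.573 kJ/mol)(-1.911) = -8.74 kJ/mol
ΔG < 0, so the forward reaction is spontaneous (proceeds forward).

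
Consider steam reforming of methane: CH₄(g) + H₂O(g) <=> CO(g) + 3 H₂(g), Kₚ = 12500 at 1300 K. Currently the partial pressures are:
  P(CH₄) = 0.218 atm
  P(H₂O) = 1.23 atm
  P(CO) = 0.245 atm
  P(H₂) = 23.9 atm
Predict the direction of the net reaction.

Qₚ = P(CO)·P(H₂)³ / (P(CH₄)·P(H₂O)) = (0.245)·(23.9)³ / ((0.218)·(1.23)) = 12500
Qₚ = 12500 = Kₚ, so the system is already at equilibrium.

at equilibrium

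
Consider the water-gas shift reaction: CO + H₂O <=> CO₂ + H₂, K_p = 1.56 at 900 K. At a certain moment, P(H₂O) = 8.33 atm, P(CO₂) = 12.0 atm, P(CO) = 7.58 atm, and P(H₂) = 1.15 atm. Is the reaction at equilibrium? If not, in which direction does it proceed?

Q_p = P(CO₂)·P(H₂) / (P(CO)·P(H₂O)) = (12.0)·(1.15) / ((7.58)·(8.33)) = 0.219
Q_p = 0.219 < K_p = 1.56, so the forward reaction proceeds.

forward (toward products)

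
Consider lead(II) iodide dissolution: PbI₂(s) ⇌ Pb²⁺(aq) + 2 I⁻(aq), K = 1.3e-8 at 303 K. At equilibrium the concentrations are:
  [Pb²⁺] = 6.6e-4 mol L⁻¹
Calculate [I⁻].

[I⁻] = 0.0044 mol L⁻¹

(PbI₂ is a pure solid — omitted from K.)
At equilibrium, K = [Pb²⁺]·[I⁻]² = 1.3e-8.
(6.6e-4)·([I⁻])² = 1.3e-8
[I⁻]² = 1.97e-5 ⇒ [I⁻] = 0.0044 mol L⁻¹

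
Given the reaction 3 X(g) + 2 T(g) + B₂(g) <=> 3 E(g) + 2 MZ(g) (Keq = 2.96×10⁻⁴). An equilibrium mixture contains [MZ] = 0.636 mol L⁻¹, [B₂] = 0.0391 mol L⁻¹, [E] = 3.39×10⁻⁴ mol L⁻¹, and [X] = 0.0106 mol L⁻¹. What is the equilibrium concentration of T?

At equilibrium, Keq = [E]³·[MZ]² / ([X]³·[T]²·[B₂]) = 2.96×10⁻⁴.
(3.39×10⁻⁴)³·(0.636)² / ((0.0106)³·([T])²·(0.0391)) = 2.96×10⁻⁴
[T]² = 1.14 ⇒ [T] = 1.07 mol L⁻¹

[T] = 1.07 mol L⁻¹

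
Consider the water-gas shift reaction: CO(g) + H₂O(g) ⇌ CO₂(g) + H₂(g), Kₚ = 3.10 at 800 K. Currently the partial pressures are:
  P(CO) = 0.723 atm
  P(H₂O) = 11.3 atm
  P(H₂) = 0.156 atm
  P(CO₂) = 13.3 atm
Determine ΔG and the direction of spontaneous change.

Qₚ = P(CO₂)·P(H₂) / (P(CO)·P(H₂O)) = (13.3)·(0.156) / ((0.723)·(11.3)) = 0.254
ΔG = RT ln(Qₚ/Kₚ) = (8.314 J mol⁻¹ K⁻¹)(800 K) × ln(0.254/3.10)
   = (6.651 kJ/mol)(-2.502) = -16.6 kJ/mol
ΔG < 0, so the forward reaction is spontaneous (proceeds forward).

ΔG = -16.6 kJ/mol; the forward reaction is spontaneous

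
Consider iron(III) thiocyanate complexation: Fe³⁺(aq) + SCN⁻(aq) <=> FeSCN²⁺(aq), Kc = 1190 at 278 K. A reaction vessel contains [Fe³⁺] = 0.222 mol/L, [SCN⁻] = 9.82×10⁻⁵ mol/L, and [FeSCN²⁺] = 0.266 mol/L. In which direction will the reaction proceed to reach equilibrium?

toward reactants

Qc = [FeSCN²⁺] / ([Fe³⁺]·[SCN⁻]) = (0.266) / ((0.222)·(9.82×10⁻⁵)) = 12200
Qc = 12200 > Kc = 1190, so the reverse reaction proceeds.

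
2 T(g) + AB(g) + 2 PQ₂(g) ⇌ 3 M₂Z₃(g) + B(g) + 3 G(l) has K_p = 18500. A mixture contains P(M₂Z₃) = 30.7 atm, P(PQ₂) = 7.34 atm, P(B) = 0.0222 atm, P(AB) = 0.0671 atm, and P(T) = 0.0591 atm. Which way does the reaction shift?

(G is a pure liquid — omitted from Q_p.)
Q_p = P(M₂Z₃)³·P(B) / (P(T)²·P(AB)·P(PQ₂)²) = (30.7)³·(0.0222) / ((0.0591)²·(0.0671)·(7.34)²) = 50900
Q_p = 50900 > K_p = 18500, so the reverse reaction proceeds.

to the left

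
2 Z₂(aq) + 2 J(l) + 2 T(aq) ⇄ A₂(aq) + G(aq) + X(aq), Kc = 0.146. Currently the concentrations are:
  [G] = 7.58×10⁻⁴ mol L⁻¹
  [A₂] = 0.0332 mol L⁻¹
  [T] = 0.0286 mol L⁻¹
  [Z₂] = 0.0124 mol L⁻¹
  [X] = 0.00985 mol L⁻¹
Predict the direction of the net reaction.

toward reactants

(J is a pure liquid — omitted from Qc.)
Qc = [A₂]·[G]·[X] / ([Z₂]²·[T]²) = (0.0332)·(7.58×10⁻⁴)·(0.00985) / ((0.0124)²·(0.0286)²) = 1.97
Qc = 1.97 > Kc = 0.146, so the reverse reaction proceeds.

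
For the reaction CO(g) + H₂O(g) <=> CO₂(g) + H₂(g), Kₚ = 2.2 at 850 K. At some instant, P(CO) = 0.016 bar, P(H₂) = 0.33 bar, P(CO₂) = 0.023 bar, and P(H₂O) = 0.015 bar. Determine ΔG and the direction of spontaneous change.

ΔG = 18.8 kJ/mol; the forward reaction is non-spontaneous

Qₚ = P(CO₂)·P(H₂) / (P(CO)·P(H₂O)) = (0.023)·(0.33) / ((0.016)·(0.015)) = 31.6
ΔG = RT ln(Qₚ/Kₚ) = (8.314 J mol⁻¹ K⁻¹)(850 K) × ln(31.6/2.2)
   = (7.067 kJ/mol)(2.665) = 18.8 kJ/mol
ΔG > 0, so the forward reaction is non-spontaneous (proceeds in reverse).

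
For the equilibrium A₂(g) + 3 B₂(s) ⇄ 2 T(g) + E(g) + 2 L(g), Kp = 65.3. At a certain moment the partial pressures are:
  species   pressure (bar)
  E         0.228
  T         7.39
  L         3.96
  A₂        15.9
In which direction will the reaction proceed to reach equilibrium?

to the right

(B₂ is a pure solid — omitted from Qp.)
Qp = P(T)²·P(E)·P(L)² / P(A₂) = (7.39)²·(0.228)·(3.96)² / (15.9) = 12.3
Qp = 12.3 < Kp = 65.3, so the forward reaction proceeds.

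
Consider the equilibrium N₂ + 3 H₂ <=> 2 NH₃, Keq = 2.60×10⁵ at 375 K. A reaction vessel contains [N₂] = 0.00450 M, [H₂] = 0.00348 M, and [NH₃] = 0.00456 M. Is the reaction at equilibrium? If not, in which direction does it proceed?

to the right

Q = [NH₃]² / ([N₂]·[H₂]³) = (0.00456)² / ((0.00450)·(0.00348)³) = 1.10×10⁵
Q = 1.10×10⁵ < Keq = 2.60×10⁵, so the forward reaction proceeds.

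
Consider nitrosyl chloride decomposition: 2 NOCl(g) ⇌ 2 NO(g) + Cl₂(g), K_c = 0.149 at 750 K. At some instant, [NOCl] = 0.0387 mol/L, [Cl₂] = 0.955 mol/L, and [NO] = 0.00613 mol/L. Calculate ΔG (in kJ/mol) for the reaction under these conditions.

Q_c = [NO]²·[Cl₂] / [NOCl]² = (0.00613)²·(0.955) / (0.0387)² = 0.0240
ΔG = RT ln(Q_c/K_c) = (8.314 J mol⁻¹ K⁻¹)(750 K) × ln(0.0240/0.149)
   = (6.236 kJ/mol)(-1.826) = -11.4 kJ/mol
ΔG < 0, so the forward reaction is spontaneous (proceeds forward).

ΔG = -11.4 kJ/mol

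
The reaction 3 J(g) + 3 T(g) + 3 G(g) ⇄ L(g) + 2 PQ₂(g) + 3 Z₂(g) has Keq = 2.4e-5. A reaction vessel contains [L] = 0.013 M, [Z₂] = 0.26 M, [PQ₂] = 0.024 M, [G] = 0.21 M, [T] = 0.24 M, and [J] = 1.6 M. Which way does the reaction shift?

reverse (toward reactants)

Q = [L]·[PQ₂]²·[Z₂]³ / ([J]³·[T]³·[G]³) = (0.013)·(0.024)²·(0.26)³ / ((1.6)³·(0.24)³·(0.21)³) = 2.5e-4
Q = 2.5e-4 > Keq = 2.4e-5, so the reverse reaction proceeds.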